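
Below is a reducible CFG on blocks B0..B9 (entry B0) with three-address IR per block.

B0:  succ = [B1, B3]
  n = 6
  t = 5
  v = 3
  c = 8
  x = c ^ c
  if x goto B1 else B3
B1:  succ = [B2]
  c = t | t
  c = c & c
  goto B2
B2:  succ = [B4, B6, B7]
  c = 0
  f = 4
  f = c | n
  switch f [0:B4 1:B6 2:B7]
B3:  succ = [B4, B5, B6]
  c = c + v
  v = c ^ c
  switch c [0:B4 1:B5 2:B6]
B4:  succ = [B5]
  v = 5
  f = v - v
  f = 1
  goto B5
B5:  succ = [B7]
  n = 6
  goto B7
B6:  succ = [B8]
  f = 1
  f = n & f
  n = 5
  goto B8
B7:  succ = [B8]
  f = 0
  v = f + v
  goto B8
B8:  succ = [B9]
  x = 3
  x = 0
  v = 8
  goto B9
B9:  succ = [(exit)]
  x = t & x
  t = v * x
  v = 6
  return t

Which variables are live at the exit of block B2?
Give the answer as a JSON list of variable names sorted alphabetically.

def/use:
  B0: {c,n,t,v,x} / ∅
  B1: {c} / {t}
  B2: {c,f} / {n}
  B3: {c,v} / {c,v}
  B4: {f,v} / ∅
  B5: {n} / ∅
  B6: {f,n} / {n}
  B7: {f,v} / {v}
  B8: {v,x} / ∅
  B9: {t,v,x} / {t,v,x}

Backward fixpoint:
  B0 li=∅ lo={c,n,t,v}
  B1 li={n,t,v} lo={n,t,v}
  B2 li={n,t,v} lo={n,t,v}
  B3 li={c,n,t,v} lo={n,t,v}
  B4 li={t} lo={t,v}
  B5 li={t,v} lo={t,v}
  B6 li={n,t} lo={t}
  B7 li={t,v} lo={t}
  B8 li={t} lo={t,v,x}
  B9 li={t,v,x} lo=∅

live-out(B2) = ["n", "t", "v"]

Answer: ["n", "t", "v"]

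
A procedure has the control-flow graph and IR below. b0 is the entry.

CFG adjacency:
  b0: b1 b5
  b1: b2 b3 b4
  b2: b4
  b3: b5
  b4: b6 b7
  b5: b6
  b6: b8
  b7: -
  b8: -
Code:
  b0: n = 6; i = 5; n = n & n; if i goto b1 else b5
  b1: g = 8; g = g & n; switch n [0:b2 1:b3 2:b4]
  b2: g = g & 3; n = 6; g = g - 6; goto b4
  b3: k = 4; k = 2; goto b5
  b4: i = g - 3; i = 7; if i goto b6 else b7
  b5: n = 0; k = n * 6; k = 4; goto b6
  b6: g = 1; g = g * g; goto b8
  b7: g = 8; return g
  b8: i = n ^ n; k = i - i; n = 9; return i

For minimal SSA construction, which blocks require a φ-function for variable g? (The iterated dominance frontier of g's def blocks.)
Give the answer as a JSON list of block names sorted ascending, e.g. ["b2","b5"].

idom tree: b1←b0 b2←b1 b3←b1 b4←b1 b5←b0 b6←b0 b7←b4 b8←b6
Join-block Dom:
  b4: preds {b1,b2}: {b0,b1} ∩ {b0,b1,b2} = {b0,b1}; idom=b1
  b5: preds {b0,b3}: {b0} ∩ {b0,b1,b3} = {b0}; idom=b0
  b6: preds {b4,b5}: {b0,b1,b4} ∩ {b0,b5} = {b0}; idom=b0

DF walk-up:
  join b4 pred b1: · stop@b1
  join b4 pred b2: b2 stop@b1
  join b5 pred b0: · stop@b0
  join b5 pred b3: b3→b1 stop@b0
  join b6 pred b4: b4→b1 stop@b0
  join b6 pred b5: b5 stop@b0
  b0: DF=∅
  b1: DF={b5,b6}
  b2: DF={b4}
  b3: DF={b5}
  b4: DF={b6}
  b5: DF={b6}
  b6: DF=∅
  b7: DF=∅
  b8: DF=∅

φ for g: defs {b1,b2,b6,b7}
  DF⁺ = {b4,b5,b6}

Answer: ["b4", "b5", "b6"]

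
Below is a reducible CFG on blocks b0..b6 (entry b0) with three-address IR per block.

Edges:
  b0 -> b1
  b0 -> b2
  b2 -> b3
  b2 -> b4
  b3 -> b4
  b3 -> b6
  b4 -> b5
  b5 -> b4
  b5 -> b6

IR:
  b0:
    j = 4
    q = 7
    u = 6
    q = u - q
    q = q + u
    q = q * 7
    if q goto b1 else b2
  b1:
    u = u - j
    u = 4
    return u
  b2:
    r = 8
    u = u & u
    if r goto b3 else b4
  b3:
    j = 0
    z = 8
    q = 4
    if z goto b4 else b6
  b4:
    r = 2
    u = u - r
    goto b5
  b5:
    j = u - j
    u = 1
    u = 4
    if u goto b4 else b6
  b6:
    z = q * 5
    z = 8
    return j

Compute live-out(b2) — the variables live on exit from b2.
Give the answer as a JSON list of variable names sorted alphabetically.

Answer: ["j", "q", "u"]

Derivation:
Block summaries:
  b0 def {j,q,u} use ∅
  b1 def {u} use {j,u}
  b2 def {r,u} use {u}
  b3 def {j,q,z} use ∅
  b4 def {r,u} use {u}
  b5 def {j,u} use {j,u}
  b6 def {z} use {j,q}

Live sets:
  live b0: ∅→{j,q,u}
  live b1: {j,u}→∅
  live b2: {j,q,u}→{j,q,u}
  live b3: {u}→{j,q,u}
  live b4: {j,q,u}→{j,q,u}
  live b5: {j,q,u}→{j,q,u}
  live b6: {j,q}→∅

live-out(b2) = ["j", "q", "u"]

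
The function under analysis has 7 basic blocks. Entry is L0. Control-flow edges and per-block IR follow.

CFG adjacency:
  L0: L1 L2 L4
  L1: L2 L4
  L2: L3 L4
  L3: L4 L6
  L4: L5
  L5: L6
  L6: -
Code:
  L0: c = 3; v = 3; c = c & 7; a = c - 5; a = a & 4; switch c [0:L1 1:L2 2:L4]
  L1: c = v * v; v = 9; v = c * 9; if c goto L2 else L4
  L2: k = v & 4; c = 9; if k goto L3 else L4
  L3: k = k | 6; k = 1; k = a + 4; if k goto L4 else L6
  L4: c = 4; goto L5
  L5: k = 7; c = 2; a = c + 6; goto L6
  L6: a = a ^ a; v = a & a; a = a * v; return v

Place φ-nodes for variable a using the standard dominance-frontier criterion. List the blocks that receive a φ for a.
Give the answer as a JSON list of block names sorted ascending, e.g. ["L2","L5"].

idom tree: L1←L0 L2←L0 L3←L2 L4←L0 L5←L4 L6←L0
Dom at joins:
  L2: preds {L0,L1}: {L0} ∩ {L0,L1} = {L0}; idom=L0
  L4: preds {L0,L1,L2,L3}: {L0} ∩ {L0,L1} ∩ {L0,L2} ∩ {L0,L2,L3} = {L0}; idom=L0
  L6: preds {L3,L5}: {L0,L2,L3} ∩ {L0,L4,L5} = {L0}; idom=L0

DF derivation:
  join L2 pred L0: · stop@L0
  join L2 pred L1: L1 stop@L0
  join L4 pred L0: · stop@L0
  join L4 pred L1: L1 stop@L0
  join L4 pred L2: L2 stop@L0
  join L4 pred L3: L3→L2 stop@L0
  join L6 pred L3: L3→L2 stop@L0
  join L6 pred L5: L5→L4 stop@L0
  L0: DF=∅
  L1: DF={L2,L4}
  L2: DF={L4,L6}
  L3: DF={L4,L6}
  L4: DF={L6}
  L5: DF={L6}
  L6: DF=∅

φ for a: defs {L0,L5,L6}
  DF⁺ = {L6}

Answer: ["L6"]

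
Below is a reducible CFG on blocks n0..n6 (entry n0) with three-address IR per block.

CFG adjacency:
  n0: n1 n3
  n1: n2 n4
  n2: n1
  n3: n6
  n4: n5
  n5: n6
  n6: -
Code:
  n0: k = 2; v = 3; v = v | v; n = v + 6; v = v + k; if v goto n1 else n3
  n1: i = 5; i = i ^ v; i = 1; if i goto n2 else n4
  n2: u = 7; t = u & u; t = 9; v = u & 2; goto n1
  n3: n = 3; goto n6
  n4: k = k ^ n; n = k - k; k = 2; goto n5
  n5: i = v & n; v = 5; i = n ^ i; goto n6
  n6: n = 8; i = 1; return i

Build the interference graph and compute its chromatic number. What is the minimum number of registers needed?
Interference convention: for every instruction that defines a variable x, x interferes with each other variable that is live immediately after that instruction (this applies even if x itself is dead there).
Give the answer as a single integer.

Per-block:
  n0: {k,n,v} / ∅
  n1: {i} / {v}
  n2: {t,u,v} / ∅
  n3: {n} / ∅
  n4: {k,n} / {k,n}
  n5: {i,v} / {n,v}
  n6: {i,n} / ∅

Live sets:
  n0 li=∅ lo={k,n,v}
  n1 li={k,n,v} lo={k,n,v}
  n2 li={k,n} lo={k,n,v}
  n3 li=∅ lo=∅
  n4 li={k,n,v} lo={n,v}
  n5 li={n,v} lo=∅
  n6 li=∅ lo=∅

Conflict graph:
  i↔{k,n,v}
  k↔{i,n,t,u,v}
  n↔{i,k,t,u,v}
  t↔{k,n,u}
  u↔{k,n,t}
  v↔{i,k,n}

Colouring:
  lower bound: {i,k,n,v} mutually conflict ⇒ χ ≥ 4
  4-colouring: R0={k}  R1={n}  R2={i,t}  R3={u,v}
  χ = 4

Answer: 4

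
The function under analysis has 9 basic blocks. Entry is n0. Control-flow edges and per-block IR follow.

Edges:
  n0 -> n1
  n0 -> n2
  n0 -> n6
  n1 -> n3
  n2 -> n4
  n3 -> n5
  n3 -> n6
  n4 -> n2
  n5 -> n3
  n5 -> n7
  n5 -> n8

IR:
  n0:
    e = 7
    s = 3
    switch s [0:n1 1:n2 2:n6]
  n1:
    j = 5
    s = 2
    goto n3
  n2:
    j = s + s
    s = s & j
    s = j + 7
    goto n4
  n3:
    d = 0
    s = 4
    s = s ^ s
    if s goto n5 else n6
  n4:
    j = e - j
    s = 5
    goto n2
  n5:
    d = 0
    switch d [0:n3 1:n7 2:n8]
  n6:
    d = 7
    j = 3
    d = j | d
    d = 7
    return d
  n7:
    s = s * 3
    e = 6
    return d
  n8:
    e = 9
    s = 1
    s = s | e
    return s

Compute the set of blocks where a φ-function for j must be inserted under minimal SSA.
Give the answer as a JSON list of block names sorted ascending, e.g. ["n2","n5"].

idom tree: n1←n0 n2←n0 n3←n1 n4←n2 n5←n3 n6←n0 n7←n5 n8←n5
Dom∩ at merges:
  n2: preds {n0,n4}: {n0} ∩ {n0,n2,n4} = {n0}; idom=n0
  n3: preds {n1,n5}: {n0,n1} ∩ {n0,n1,n3,n5} = {n0,n1}; idom=n1
  n6: preds {n0,n3}: {n0} ∩ {n0,n1,n3} = {n0}; idom=n0

DF walk-up:
  n2←n0: walk · to n0
  n2←n4: walk n4→n2 to n0
  n3←n1: walk · to n1
  n3←n5: walk n5→n3 to n1
  n6←n0: walk · to n0
  n6←n3: walk n3→n1 to n0
  n0 → ∅
  n1 → {n6}
  n2 → {n2}
  n3 → {n3,n6}
  n4 → {n2}
  n5 → {n3}
  n6 → ∅
  n7 → ∅
  n8 → ∅

φ for j: defs {n1,n2,n4,n6}
  DF⁺ = {n2,n6}

Answer: ["n2", "n6"]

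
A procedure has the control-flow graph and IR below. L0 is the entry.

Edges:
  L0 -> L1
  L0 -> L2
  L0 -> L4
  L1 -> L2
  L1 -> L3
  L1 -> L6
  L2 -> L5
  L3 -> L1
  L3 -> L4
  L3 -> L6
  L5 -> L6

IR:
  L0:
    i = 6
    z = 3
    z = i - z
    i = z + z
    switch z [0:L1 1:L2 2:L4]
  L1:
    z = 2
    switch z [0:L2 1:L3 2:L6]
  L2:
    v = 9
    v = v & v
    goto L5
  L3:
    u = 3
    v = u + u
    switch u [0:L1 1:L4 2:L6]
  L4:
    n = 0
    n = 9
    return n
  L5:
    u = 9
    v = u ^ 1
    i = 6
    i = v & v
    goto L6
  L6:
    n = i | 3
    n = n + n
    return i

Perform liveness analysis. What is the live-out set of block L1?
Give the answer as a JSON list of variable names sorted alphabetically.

Per-block:
  L0 def {i,z} use ∅
  L1 def {z} use ∅
  L2 def {v} use ∅
  L3 def {u,v} use ∅
  L4 def {n} use ∅
  L5 def {i,u,v} use ∅
  L6 def {n} use {i}

Liveness:
  live L0: ∅→{i}
  live L1: {i}→{i}
  live L2: ∅→∅
  live L3: {i}→{i}
  live L4: ∅→∅
  live L5: ∅→{i}
  live L6: {i}→∅

live-out(L1) = ["i"]

Answer: ["i"]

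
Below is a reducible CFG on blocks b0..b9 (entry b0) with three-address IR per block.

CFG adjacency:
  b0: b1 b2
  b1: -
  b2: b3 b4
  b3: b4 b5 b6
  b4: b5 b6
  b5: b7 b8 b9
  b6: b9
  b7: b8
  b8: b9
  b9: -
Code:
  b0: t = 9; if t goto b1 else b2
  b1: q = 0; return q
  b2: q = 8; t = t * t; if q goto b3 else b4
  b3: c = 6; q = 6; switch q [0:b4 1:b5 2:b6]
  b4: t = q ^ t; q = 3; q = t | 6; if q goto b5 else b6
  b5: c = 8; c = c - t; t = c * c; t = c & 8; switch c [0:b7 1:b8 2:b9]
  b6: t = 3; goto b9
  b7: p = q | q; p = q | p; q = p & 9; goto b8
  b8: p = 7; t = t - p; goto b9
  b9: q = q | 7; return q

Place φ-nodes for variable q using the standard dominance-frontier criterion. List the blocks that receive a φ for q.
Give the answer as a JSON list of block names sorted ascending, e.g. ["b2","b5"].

Answer: ["b4", "b5", "b6", "b8", "b9"]

Derivation:
idom tree: b1←b0 b2←b0 b3←b2 b4←b2 b5←b2 b6←b2 b7←b5 b8←b5 b9←b2
Dom at joins:
  b4: preds {b2,b3}: {b0,b2} ∩ {b0,b2,b3} = {b0,b2}; idom=b2
  b5: preds {b3,b4}: {b0,b2,b3} ∩ {b0,b2,b4} = {b0,b2}; idom=b2
  b6: preds {b3,b4}: {b0,b2,b3} ∩ {b0,b2,b4} = {b0,b2}; idom=b2
  b8: preds {b5,b7}: {b0,b2,b5} ∩ {b0,b2,b5,b7} = {b0,b2,b5}; idom=b5
  b9: preds {b5,b6,b8}: {b0,b2,b5} ∩ {b0,b2,b6} ∩ {b0,b2,b5,b8} = {b0,b2}; idom=b2

Frontier:
  join b4 pred b2: · stop@b2
  join b4 pred b3: b3 stop@b2
  join b5 pred b3: b3 stop@b2
  join b5 pred b4: b4 stop@b2
  join b6 pred b3: b3 stop@b2
  join b6 pred b4: b4 stop@b2
  join b8 pred b5: · stop@b5
  join b8 pred b7: b7 stop@b5
  join b9 pred b5: b5 stop@b2
  join b9 pred b6: b6 stop@b2
  join b9 pred b8: b8→b5 stop@b2
  DF(b0)=∅
  DF(b1)=∅
  DF(b2)=∅
  DF(b3)={b4,b5,b6}
  DF(b4)={b5,b6}
  DF(b5)={b9}
  DF(b6)={b9}
  DF(b7)={b8}
  DF(b8)={b9}
  DF(b9)=∅

φ for q: defs {b1,b2,b3,b4,b7,b9}
  DF⁺ = {b4,b5,b6,b8,b9}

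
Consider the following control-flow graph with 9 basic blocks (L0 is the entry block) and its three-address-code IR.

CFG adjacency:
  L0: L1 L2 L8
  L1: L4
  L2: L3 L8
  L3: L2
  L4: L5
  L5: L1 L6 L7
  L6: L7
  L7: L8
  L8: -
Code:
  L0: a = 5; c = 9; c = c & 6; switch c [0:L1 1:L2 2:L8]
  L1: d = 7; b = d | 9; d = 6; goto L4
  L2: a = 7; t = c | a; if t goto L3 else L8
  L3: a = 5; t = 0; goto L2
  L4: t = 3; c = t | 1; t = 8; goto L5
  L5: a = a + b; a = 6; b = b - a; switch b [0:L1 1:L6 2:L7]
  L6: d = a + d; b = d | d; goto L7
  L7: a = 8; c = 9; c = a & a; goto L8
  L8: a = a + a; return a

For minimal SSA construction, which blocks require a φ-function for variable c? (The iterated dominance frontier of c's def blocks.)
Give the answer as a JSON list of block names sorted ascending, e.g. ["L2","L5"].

Answer: ["L1", "L8"]

Derivation:
idom tree: L1←L0 L2←L0 L3←L2 L4←L1 L5←L4 L6←L5 L7←L5 L8←L0
Dom at joins:
  L1: preds {L0,L5}: {L0} ∩ {L0,L1,L4,L5} = {L0}; idom=L0
  L2: preds {L0,L3}: {L0} ∩ {L0,L2,L3} = {L0}; idom=L0
  L7: preds {L5,L6}: {L0,L1,L4,L5} ∩ {L0,L1,L4,L5,L6} = {L0,L1,L4,L5}; idom=L5
  L8: preds {L0,L2,L7}: {L0} ∩ {L0,L2} ∩ {L0,L1,L4,L5,L7} = {L0}; idom=L0

DF derivation:
  L1←L0: walk · to L0
  L1←L5: walk L5→L4→L1 to L0
  L2←L0: walk · to L0
  L2←L3: walk L3→L2 to L0
  L7←L5: walk · to L5
  L7←L6: walk L6 to L5
  L8←L0: walk · to L0
  L8←L2: walk L2 to L0
  L8←L7: walk L7→L5→L4→L1 to L0
  DF(L0)=∅
  DF(L1)={L1,L8}
  DF(L2)={L2,L8}
  DF(L3)={L2}
  DF(L4)={L1,L8}
  DF(L5)={L1,L8}
  DF(L6)={L7}
  DF(L7)={L8}
  DF(L8)=∅

φ for c: defs {L0,L4,L7}
  DF⁺ = {L1,L8}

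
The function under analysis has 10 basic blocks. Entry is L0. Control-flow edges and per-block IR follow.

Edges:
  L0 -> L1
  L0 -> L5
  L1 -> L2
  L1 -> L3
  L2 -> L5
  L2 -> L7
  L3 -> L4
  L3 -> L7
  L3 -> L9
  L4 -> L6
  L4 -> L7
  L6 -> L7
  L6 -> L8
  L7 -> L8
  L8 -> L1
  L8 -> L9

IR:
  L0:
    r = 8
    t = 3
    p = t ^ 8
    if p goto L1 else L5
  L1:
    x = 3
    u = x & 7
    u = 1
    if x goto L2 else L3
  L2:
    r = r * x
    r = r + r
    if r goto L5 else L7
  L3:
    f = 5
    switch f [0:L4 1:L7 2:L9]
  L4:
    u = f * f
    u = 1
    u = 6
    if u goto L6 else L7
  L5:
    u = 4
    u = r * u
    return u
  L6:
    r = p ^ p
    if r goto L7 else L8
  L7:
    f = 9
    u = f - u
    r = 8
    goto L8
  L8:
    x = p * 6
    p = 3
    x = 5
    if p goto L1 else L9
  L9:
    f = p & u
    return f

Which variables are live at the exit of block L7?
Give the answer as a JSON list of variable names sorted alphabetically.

Answer: ["p", "r", "u"]

Derivation:
def/use:
  L0: def={p,r,t} ue=∅
  L1: def={u,x} ue=∅
  L2: def={r} ue={r,x}
  L3: def={f} ue=∅
  L4: def={u} ue={f}
  L5: def={u} ue={r}
  L6: def={r} ue={p}
  L7: def={f,r,u} ue={u}
  L8: def={p,x} ue={p}
  L9: def={f} ue={p,u}

Liveness:
  L0 li=∅ lo={p,r}
  L1 li={p,r} lo={p,r,u,x}
  L2 li={p,r,u,x} lo={p,r,u}
  L3 li={p,u} lo={f,p,u}
  L4 li={f,p} lo={p,u}
  L5 li={r} lo=∅
  L6 li={p,u} lo={p,r,u}
  L7 li={p,u} lo={p,r,u}
  L8 li={p,r,u} lo={p,r,u}
  L9 li={p,u} lo=∅

live-out(L7) = ["p", "r", "u"]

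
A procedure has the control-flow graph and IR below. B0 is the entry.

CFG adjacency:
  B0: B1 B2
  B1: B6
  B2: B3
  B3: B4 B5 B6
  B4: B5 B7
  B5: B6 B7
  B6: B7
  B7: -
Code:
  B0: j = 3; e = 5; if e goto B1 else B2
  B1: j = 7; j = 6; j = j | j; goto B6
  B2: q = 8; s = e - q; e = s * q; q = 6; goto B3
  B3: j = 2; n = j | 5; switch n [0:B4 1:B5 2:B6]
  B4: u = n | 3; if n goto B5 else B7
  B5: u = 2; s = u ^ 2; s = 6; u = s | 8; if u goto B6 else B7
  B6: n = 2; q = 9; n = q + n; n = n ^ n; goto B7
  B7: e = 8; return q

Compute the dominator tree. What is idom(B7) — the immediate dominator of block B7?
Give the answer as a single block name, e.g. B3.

idom tree: B1←B0 B2←B0 B3←B2 B4←B3 B5←B3 B6←B0 B7←B0
Dom∩ at merges:
  B5: preds {B3,B4}: {B0,B2,B3} ∩ {B0,B2,B3,B4} = {B0,B2,B3}; idom=B3
  B6: preds {B1,B3,B5}: {B0,B1} ∩ {B0,B2,B3} ∩ {B0,B2,B3,B5} = {B0}; idom=B0
  B7: preds {B4,B5,B6}: {B0,B2,B3,B4} ∩ {B0,B2,B3,B5} ∩ {B0,B6} = {B0}; idom=B0

idom(B7) = B0

Answer: B0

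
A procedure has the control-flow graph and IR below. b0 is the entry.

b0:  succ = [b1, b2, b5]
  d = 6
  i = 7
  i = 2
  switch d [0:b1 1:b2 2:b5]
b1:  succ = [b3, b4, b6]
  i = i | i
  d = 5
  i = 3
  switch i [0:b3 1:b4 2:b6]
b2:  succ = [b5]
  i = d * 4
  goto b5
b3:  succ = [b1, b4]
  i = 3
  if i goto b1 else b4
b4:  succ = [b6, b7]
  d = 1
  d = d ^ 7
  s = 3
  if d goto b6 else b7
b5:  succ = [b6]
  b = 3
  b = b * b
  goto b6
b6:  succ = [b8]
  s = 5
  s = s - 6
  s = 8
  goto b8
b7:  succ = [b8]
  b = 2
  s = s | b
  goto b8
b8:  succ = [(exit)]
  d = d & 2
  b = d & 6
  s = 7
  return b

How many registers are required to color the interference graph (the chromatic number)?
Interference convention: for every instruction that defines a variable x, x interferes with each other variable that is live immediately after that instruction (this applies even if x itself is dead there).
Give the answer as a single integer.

Answer: 3

Working:
Block summaries:
  b0: def={d,i} ue=∅
  b1: def={d,i} ue={i}
  b2: def={i} ue={d}
  b3: def={i} ue=∅
  b4: def={d,s} ue=∅
  b5: def={b} ue=∅
  b6: def={s} ue=∅
  b7: def={b,s} ue={s}
  b8: def={b,d,s} ue={d}

Liveness:
  b0 li=∅ lo={d,i}
  b1 li={i} lo={d}
  b2 li={d} lo={d}
  b3 li=∅ lo={i}
  b4 li=∅ lo={d,s}
  b5 li={d} lo={d}
  b6 li={d} lo={d}
  b7 li={d,s} lo={d}
  b8 li={d} lo=∅

Conflict graph:
  b — {d,s}
  d — {b,i,s}
  i — {d}
  s — {b,d}

Registers:
  clique {b,d,s} ⇒ need ≥ 3
  assign b→R1 d→R0 i→R1 s→R2 — no edge inside a register ⇒ χ ≤ 3
  χ = 3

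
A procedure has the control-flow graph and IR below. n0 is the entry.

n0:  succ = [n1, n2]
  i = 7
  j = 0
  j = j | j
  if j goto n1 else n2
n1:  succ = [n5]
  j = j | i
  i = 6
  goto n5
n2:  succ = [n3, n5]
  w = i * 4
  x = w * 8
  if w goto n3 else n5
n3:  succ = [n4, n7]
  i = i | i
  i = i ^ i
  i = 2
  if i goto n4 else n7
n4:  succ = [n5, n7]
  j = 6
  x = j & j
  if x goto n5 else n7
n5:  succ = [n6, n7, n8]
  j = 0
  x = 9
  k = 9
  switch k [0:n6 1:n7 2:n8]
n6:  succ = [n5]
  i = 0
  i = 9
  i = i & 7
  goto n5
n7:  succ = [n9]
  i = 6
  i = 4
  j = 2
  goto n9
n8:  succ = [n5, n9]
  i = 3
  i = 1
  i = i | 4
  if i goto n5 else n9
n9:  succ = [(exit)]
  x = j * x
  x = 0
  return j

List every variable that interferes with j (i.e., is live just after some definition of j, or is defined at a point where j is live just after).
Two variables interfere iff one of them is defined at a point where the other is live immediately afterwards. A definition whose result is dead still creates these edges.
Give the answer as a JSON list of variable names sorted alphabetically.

Block summaries:
  n0 def {i,j} use ∅
  n1 def {i,j} use {i,j}
  n2 def {w,x} use {i}
  n3 def {i} use {i}
  n4 def {j,x} use ∅
  n5 def {j,k,x} use ∅
  n6 def {i} use ∅
  n7 def {i,j} use ∅
  n8 def {i} use ∅
  n9 def {x} use {j,x}

Backward fixpoint:
  n0 li=∅ lo={i,j}
  n1 li={i,j} lo=∅
  n2 li={i} lo={i,x}
  n3 li={i,x} lo={x}
  n4 li=∅ lo={x}
  n5 li=∅ lo={j,x}
  n6 li=∅ lo=∅
  n7 li={x} lo={j,x}
  n8 li={j,x} lo={j,x}
  n9 li={j,x} lo=∅

Interference:
  i — {j,w,x}
  j — {i,k,x}
  k — {j,x}
  w — {i,x}
  x — {i,j,k,w}

N(j) = ["i", "k", "x"]

Answer: ["i", "k", "x"]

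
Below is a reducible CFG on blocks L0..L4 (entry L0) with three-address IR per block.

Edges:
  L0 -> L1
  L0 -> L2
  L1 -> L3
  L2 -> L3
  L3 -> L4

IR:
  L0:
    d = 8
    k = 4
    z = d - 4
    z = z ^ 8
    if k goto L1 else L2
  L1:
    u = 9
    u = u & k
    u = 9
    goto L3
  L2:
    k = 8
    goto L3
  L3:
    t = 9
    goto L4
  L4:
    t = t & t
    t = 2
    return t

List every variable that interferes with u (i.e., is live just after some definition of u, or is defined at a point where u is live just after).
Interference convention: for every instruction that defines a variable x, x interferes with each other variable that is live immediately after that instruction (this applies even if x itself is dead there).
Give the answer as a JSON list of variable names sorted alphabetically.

Block summaries:
  L0 def {d,k,z} use ∅
  L1 def {u} use {k}
  L2 def {k} use ∅
  L3 def {t} use ∅
  L4 def {t} use {t}

Backward fixpoint:
  live L0: ∅→{k}
  live L1: {k}→∅
  live L2: ∅→∅
  live L3: ∅→{t}
  live L4: {t}→∅

Interfere edges:
  d: {k}
  k: {d,u,z}
  t: ∅
  u: {k}
  z: {k}

N(u) = ["k"]

Answer: ["k"]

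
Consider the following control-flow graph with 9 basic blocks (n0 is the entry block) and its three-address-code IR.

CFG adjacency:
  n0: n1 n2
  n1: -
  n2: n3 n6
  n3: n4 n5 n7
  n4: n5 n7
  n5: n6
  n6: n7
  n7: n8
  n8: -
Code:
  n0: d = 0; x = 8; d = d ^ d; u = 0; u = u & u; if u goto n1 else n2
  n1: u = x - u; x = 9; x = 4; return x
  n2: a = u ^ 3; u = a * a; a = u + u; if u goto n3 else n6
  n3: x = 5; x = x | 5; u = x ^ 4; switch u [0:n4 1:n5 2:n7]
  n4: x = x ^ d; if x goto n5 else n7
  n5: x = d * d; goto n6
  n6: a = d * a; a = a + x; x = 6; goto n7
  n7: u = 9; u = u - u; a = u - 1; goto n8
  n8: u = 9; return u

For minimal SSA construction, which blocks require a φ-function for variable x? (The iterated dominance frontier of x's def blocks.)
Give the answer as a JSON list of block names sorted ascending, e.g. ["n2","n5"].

Answer: ["n5", "n6", "n7"]

Derivation:
idom tree: n1←n0 n2←n0 n3←n2 n4←n3 n5←n3 n6←n2 n7←n2 n8←n7
Join-block Dom:
  n5: preds {n3,n4}: {n0,n2,n3} ∩ {n0,n2,n3,n4} = {n0,n2,n3}; idom=n3
  n6: preds {n2,n5}: {n0,n2} ∩ {n0,n2,n3,n5} = {n0,n2}; idom=n2
  n7: preds {n3,n4,n6}: {n0,n2,n3} ∩ {n0,n2,n3,n4} ∩ {n0,n2,n6} = {n0,n2}; idom=n2

Frontier:
  join n5 pred n3: · stop@n3
  join n5 pred n4: n4 stop@n3
  join n6 pred n2: · stop@n2
  join n6 pred n5: n5→n3 stop@n2
  join n7 pred n3: n3 stop@n2
  join n7 pred n4: n4→n3 stop@n2
  join n7 pred n6: n6 stop@n2
  n0 → ∅
  n1 → ∅
  n2 → ∅
  n3 → {n6,n7}
  n4 → {n5,n7}
  n5 → {n6}
  n6 → {n7}
  n7 → ∅
  n8 → ∅

φ for x: defs {n0,n1,n3,n4,n5,n6}
  DF⁺ = {n5,n6,n7}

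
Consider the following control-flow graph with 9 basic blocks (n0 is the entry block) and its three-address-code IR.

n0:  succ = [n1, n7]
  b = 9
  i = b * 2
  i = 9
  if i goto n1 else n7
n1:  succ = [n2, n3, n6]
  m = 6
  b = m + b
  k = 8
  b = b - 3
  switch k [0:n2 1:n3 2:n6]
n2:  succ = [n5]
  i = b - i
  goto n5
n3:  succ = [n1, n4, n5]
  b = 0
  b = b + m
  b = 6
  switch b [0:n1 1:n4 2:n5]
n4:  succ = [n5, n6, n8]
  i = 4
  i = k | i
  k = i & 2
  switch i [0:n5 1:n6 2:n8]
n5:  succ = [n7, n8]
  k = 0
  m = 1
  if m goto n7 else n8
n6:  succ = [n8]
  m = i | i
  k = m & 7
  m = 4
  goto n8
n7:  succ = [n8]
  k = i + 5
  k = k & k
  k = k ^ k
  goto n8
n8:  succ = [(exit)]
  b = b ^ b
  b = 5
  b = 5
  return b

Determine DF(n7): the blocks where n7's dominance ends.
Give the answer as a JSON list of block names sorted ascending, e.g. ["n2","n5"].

idom tree: n1←n0 n2←n1 n3←n1 n4←n3 n5←n1 n6←n1 n7←n0 n8←n0
Dom at joins:
  n1: preds {n0,n3}: {n0} ∩ {n0,n1,n3} = {n0}; idom=n0
  n5: preds {n2,n3,n4}: {n0,n1,n2} ∩ {n0,n1,n3} ∩ {n0,n1,n3,n4} = {n0,n1}; idom=n1
  n6: preds {n1,n4}: {n0,n1} ∩ {n0,n1,n3,n4} = {n0,n1}; idom=n1
  n7: preds {n0,n5}: {n0} ∩ {n0,n1,n5} = {n0}; idom=n0
  n8: preds {n4,n5,n6,n7}: {n0,n1,n3,n4} ∩ {n0,n1,n5} ∩ {n0,n1,n6} ∩ {n0,n7} = {n0}; idom=n0

DF derivation:
  n1←n0: walk · to n0
  n1←n3: walk n3→n1 to n0
  n5←n2: walk n2 to n1
  n5←n3: walk n3 to n1
  n5←n4: walk n4→n3 to n1
  n6←n1: walk · to n1
  n6←n4: walk n4→n3 to n1
  n7←n0: walk · to n0
  n7←n5: walk n5→n1 to n0
  n8←n4: walk n4→n3→n1 to n0
  n8←n5: walk n5→n1 to n0
  n8←n6: walk n6→n1 to n0
  n8←n7: walk n7 to n0
  DF(n0)=∅
  DF(n1)={n1,n7,n8}
  DF(n2)={n5}
  DF(n3)={n1,n5,n6,n8}
  DF(n4)={n5,n6,n8}
  DF(n5)={n7,n8}
  DF(n6)={n8}
  DF(n7)={n8}
  DF(n8)=∅

DF(n7) = ["n8"]

Answer: ["n8"]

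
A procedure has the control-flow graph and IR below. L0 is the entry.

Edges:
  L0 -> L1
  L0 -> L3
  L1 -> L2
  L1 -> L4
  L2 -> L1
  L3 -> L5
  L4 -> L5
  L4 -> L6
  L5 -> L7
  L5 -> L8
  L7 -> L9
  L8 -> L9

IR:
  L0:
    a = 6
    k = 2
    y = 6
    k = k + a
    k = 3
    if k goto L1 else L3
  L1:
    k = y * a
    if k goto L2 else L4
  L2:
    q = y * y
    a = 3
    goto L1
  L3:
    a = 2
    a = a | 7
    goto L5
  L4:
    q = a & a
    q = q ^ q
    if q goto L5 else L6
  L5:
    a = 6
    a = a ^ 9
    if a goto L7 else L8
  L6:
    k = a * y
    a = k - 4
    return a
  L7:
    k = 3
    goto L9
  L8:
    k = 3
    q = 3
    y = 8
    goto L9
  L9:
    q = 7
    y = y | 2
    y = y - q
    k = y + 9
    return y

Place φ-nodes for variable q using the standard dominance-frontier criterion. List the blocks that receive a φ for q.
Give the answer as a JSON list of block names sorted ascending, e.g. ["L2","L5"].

idom tree: L1←L0 L2←L1 L3←L0 L4←L1 L5←L0 L6←L4 L7←L5 L8←L5 L9←L5
Dom∩ at merges:
  L1: preds {L0,L2}: {L0} ∩ {L0,L1,L2} = {L0}; idom=L0
  L5: preds {L3,L4}: {L0,L3} ∩ {L0,L1,L4} = {L0}; idom=L0
  L9: preds {L7,L8}: {L0,L5,L7} ∩ {L0,L5,L8} = {L0,L5}; idom=L5

DF derivation:
  join L1 pred L0: · stop@L0
  join L1 pred L2: L2→L1 stop@L0
  join L5 pred L3: L3 stop@L0
  join L5 pred L4: L4→L1 stop@L0
  join L9 pred L7: L7 stop@L5
  join L9 pred L8: L8 stop@L5
  L0 → ∅
  L1 → {L1,L5}
  L2 → {L1}
  L3 → {L5}
  L4 → {L5}
  L5 → ∅
  L6 → ∅
  L7 → {L9}
  L8 → {L9}
  L9 → ∅

φ for q: defs {L2,L4,L8,L9}
  DF⁺ = {L1,L5,L9}

Answer: ["L1", "L5", "L9"]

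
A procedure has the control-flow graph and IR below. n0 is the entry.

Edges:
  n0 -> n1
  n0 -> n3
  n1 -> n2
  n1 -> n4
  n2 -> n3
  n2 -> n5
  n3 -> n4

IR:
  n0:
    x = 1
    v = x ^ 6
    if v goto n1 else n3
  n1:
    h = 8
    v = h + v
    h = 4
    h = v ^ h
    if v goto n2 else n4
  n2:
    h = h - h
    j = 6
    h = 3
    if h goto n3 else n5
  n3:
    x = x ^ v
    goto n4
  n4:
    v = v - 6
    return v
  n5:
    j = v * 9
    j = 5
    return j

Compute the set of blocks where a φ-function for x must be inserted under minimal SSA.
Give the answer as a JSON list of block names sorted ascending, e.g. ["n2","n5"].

Answer: ["n4"]

Analysis:
idom tree: n1←n0 n2←n1 n3←n0 n4←n0 n5←n2
Dom∩ at merges:
  n3: preds {n0,n2}: {n0} ∩ {n0,n1,n2} = {n0}; idom=n0
  n4: preds {n1,n3}: {n0,n1} ∩ {n0,n3} = {n0}; idom=n0

DF derivation:
  join n3 pred n0: · stop@n0
  join n3 pred n2: n2→n1 stop@n0
  join n4 pred n1: n1 stop@n0
  join n4 pred n3: n3 stop@n0
  n0 → ∅
  n1 → {n3,n4}
  n2 → {n3}
  n3 → {n4}
  n4 → ∅
  n5 → ∅

φ for x: defs {n0,n3}
  DF⁺ = {n4}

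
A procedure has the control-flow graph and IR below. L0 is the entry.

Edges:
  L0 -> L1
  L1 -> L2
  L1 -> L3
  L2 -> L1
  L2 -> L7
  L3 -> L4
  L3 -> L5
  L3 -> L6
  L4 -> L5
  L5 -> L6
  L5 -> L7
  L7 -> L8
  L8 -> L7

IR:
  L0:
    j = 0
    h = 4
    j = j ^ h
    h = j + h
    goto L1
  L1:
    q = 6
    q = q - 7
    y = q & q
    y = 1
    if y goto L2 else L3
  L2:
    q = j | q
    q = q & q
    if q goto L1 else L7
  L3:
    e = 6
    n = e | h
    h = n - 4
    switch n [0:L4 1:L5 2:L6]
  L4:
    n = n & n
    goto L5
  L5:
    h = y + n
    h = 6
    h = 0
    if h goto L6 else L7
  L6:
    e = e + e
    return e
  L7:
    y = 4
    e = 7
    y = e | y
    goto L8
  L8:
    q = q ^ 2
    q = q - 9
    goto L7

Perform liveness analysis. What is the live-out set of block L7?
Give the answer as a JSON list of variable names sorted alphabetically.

Per-block:
  L0 def {h,j} use ∅
  L1 def {q,y} use ∅
  L2 def {q} use {j,q}
  L3 def {e,h,n} use {h}
  L4 def {n} use {n}
  L5 def {h} use {n,y}
  L6 def {e} use {e}
  L7 def {e,y} use ∅
  L8 def {q} use {q}

Backward fixpoint:
  L0 li=∅ lo={h,j}
  L1 li={h,j} lo={h,j,q,y}
  L2 li={h,j,q} lo={h,j,q}
  L3 li={h,q,y} lo={e,n,q,y}
  L4 li={e,n,q,y} lo={e,n,q,y}
  L5 li={e,n,q,y} lo={e,q}
  L6 li={e} lo=∅
  L7 li={q} lo={q}
  L8 li={q} lo={q}

live-out(L7) = ["q"]

Answer: ["q"]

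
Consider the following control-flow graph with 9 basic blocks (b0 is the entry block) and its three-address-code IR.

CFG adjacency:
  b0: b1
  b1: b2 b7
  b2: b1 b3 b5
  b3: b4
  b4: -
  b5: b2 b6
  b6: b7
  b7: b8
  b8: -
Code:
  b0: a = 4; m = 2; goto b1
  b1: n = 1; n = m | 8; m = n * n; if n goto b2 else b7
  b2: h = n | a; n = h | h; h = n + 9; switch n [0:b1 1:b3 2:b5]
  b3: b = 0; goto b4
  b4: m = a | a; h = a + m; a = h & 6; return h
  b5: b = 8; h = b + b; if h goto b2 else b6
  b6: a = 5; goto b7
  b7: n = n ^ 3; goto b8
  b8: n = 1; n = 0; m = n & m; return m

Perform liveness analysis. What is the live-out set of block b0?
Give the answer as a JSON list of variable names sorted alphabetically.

Answer: ["a", "m"]

Working:
Block summaries:
  b0 def {a,m} use ∅
  b1 def {m,n} use {m}
  b2 def {h,n} use {a,n}
  b3 def {b} use ∅
  b4 def {a,h,m} use {a}
  b5 def {b,h} use ∅
  b6 def {a} use ∅
  b7 def {n} use {n}
  b8 def {m,n} use {m}

Backward fixpoint:
  live b0: ∅→{a,m}
  live b1: {a,m}→{a,m,n}
  live b2: {a,m,n}→{a,m,n}
  live b3: {a}→{a}
  live b4: {a}→∅
  live b5: {a,m,n}→{a,m,n}
  live b6: {m,n}→{m,n}
  live b7: {m,n}→{m}
  live b8: {m}→∅

live-out(b0) = ["a", "m"]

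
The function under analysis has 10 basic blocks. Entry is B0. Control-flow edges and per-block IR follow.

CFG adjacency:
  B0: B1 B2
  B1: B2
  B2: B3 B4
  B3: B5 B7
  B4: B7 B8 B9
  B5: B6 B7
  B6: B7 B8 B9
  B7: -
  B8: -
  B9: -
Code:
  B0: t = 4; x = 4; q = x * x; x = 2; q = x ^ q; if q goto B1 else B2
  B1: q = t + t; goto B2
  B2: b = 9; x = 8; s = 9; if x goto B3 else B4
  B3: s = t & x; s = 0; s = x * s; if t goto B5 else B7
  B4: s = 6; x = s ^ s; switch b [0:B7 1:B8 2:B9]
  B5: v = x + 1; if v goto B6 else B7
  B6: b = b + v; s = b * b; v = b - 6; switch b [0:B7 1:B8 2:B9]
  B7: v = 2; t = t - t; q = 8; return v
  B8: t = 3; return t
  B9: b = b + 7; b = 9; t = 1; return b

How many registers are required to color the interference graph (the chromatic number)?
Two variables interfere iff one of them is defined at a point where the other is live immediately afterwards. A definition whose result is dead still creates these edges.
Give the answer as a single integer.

Answer: 4

Derivation:
def/use:
  B0: def={q,t,x} ue=∅
  B1: def={q} ue={t}
  B2: def={b,s,x} ue=∅
  B3: def={s} ue={t,x}
  B4: def={s,x} ue={b}
  B5: def={v} ue={x}
  B6: def={b,s,v} ue={b,v}
  B7: def={q,t,v} ue={t}
  B8: def={t} ue=∅
  B9: def={b,t} ue={b}

Liveness:
  B0 li=∅ lo={t}
  B1 li={t} lo={t}
  B2 li={t} lo={b,t,x}
  B3 li={b,t,x} lo={b,t,x}
  B4 li={b,t} lo={b,t}
  B5 li={b,t,x} lo={b,t,v}
  B6 li={b,t,v} lo={b,t}
  B7 li={t} lo=∅
  B8 li=∅ lo=∅
  B9 li={b} lo=∅

Conflict graph:
  b: {s,t,v,x}
  q: {t,v,x}
  s: {b,t,x}
  t: {b,q,s,v,x}
  v: {b,q,t}
  x: {b,q,s,t}

Chromatic number:
  clique {b,s,t,x} ⇒ need ≥ 4
  4-colouring: c0={t}  c1={b,q}  c2={v,x}  c3={s}
  χ = 4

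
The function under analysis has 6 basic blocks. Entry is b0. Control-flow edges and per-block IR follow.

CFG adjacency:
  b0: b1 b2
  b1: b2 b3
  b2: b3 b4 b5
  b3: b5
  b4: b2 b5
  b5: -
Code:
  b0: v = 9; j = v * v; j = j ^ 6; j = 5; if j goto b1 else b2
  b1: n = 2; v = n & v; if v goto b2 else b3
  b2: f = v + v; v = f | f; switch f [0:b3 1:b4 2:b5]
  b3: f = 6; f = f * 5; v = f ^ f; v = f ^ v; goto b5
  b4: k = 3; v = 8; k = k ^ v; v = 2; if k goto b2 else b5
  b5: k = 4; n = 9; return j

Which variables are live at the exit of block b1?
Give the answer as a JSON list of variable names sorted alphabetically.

Block summaries:
  b0 def {j,v} use ∅
  b1 def {n,v} use {v}
  b2 def {f,v} use {v}
  b3 def {f,v} use ∅
  b4 def {k,v} use ∅
  b5 def {k,n} use {j}

Backward fixpoint:
  b0 li=∅ lo={j,v}
  b1 li={j,v} lo={j,v}
  b2 li={j,v} lo={j}
  b3 li={j} lo={j}
  b4 li={j} lo={j,v}
  b5 li={j} lo=∅

live-out(b1) = ["j", "v"]

Answer: ["j", "v"]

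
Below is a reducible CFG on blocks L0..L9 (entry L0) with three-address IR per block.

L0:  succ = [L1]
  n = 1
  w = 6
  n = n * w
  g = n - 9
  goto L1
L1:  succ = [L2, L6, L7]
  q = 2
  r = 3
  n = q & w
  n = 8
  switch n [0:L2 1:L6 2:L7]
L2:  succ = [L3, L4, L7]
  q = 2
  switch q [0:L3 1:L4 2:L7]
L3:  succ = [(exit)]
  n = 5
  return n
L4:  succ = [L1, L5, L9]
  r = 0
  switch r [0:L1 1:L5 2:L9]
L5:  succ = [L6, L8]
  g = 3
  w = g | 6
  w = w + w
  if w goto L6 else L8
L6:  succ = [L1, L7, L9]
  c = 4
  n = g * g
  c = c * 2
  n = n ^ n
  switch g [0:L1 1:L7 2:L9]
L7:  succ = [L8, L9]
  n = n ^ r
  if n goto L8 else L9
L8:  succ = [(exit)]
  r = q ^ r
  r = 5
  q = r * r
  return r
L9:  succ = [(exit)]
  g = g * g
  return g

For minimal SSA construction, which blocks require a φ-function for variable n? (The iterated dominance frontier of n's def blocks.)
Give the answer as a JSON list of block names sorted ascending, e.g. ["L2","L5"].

Answer: ["L1", "L7", "L8", "L9"]

Derivation:
idom tree: L1←L0 L2←L1 L3←L2 L4←L2 L5←L4 L6←L1 L7←L1 L8←L1 L9←L1
Dom at joins:
  L1: preds {L0,L4,L6}: {L0} ∩ {L0,L1,L2,L4} ∩ {L0,L1,L6} = {L0}; idom=L0
  L6: preds {L1,L5}: {L0,L1} ∩ {L0,L1,L2,L4,L5} = {L0,L1}; idom=L1
  L7: preds {L1,L2,L6}: {L0,L1} ∩ {L0,L1,L2} ∩ {L0,L1,L6} = {L0,L1}; idom=L1
  L8: preds {L5,L7}: {L0,L1,L2,L4,L5} ∩ {L0,L1,L7} = {L0,L1}; idom=L1
  L9: preds {L4,L6,L7}: {L0,L1,L2,L4} ∩ {L0,L1,L6} ∩ {L0,L1,L7} = {L0,L1}; idom=L1

DF derivation:
  L1←L0: walk · to L0
  L1←L4: walk L4→L2→L1 to L0
  L1←L6: walk L6→L1 to L0
  L6←L1: walk · to L1
  L6←L5: walk L5→L4→L2 to L1
  L7←L1: walk · to L1
  L7←L2: walk L2 to L1
  L7←L6: walk L6 to L1
  L8←L5: walk L5→L4→L2 to L1
  L8←L7: walk L7 to L1
  L9←L4: walk L4→L2 to L1
  L9←L6: walk L6 to L1
  L9←L7: walk L7 to L1
  L0 → ∅
  L1 → {L1}
  L2 → {L1,L6,L7,L8,L9}
  L3 → ∅
  L4 → {L1,L6,L8,L9}
  L5 → {L6,L8}
  L6 → {L1,L7,L9}
  L7 → {L8,L9}
  L8 → ∅
  L9 → ∅

φ for n: defs {L0,L1,L3,L6,L7}
  DF⁺ = {L1,L7,L8,L9}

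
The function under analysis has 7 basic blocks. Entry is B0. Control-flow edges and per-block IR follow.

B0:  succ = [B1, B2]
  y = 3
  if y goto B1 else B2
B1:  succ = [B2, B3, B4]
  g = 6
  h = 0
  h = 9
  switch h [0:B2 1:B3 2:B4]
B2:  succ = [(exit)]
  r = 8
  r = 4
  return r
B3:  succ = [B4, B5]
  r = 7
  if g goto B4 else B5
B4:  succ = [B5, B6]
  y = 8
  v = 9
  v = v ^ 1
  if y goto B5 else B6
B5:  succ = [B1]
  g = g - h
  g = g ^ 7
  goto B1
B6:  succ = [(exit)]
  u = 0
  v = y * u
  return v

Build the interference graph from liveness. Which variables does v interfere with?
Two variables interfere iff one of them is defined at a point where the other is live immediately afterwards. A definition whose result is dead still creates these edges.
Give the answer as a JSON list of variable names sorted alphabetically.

Answer: ["g", "h", "y"]

Derivation:
Block summaries:
  B0: def={y} ue=∅
  B1: def={g,h} ue=∅
  B2: def={r} ue=∅
  B3: def={r} ue={g}
  B4: def={v,y} ue=∅
  B5: def={g} ue={g,h}
  B6: def={u,v} ue={y}

Backward fixpoint:
  B0 li=∅ lo=∅
  B1 li=∅ lo={g,h}
  B2 li=∅ lo=∅
  B3 li={g,h} lo={g,h}
  B4 li={g,h} lo={g,h,y}
  B5 li={g,h} lo=∅
  B6 li={y} lo=∅

Interfere edges:
  g — {h,r,v,y}
  h — {g,r,v,y}
  r — {g,h}
  u — {y}
  v — {g,h,y}
  y — {g,h,u,v}

N(v) = ["g", "h", "y"]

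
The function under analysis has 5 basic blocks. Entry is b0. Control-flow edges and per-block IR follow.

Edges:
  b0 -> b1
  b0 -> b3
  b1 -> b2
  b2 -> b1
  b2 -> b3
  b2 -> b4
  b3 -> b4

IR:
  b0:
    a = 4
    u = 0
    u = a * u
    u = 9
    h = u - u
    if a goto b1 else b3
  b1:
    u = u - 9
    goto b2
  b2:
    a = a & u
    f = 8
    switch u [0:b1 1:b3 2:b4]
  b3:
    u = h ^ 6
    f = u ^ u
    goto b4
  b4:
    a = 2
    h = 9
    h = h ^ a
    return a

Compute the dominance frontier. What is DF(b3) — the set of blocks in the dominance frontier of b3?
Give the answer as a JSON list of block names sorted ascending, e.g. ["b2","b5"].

idom tree: b1←b0 b2←b1 b3←b0 b4←b0
Dom at joins:
  b1: preds {b0,b2}: {b0} ∩ {b0,b1,b2} = {b0}; idom=b0
  b3: preds {b0,b2}: {b0} ∩ {b0,b1,b2} = {b0}; idom=b0
  b4: preds {b2,b3}: {b0,b1,b2} ∩ {b0,b3} = {b0}; idom=b0

DF walk-up:
  b1←b0: walk · to b0
  b1←b2: walk b2→b1 to b0
  b3←b0: walk · to b0
  b3←b2: walk b2→b1 to b0
  b4←b2: walk b2→b1 to b0
  b4←b3: walk b3 to b0
  DF(b0)=∅
  DF(b1)={b1,b3,b4}
  DF(b2)={b1,b3,b4}
  DF(b3)={b4}
  DF(b4)=∅

DF(b3) = ["b4"]

Answer: ["b4"]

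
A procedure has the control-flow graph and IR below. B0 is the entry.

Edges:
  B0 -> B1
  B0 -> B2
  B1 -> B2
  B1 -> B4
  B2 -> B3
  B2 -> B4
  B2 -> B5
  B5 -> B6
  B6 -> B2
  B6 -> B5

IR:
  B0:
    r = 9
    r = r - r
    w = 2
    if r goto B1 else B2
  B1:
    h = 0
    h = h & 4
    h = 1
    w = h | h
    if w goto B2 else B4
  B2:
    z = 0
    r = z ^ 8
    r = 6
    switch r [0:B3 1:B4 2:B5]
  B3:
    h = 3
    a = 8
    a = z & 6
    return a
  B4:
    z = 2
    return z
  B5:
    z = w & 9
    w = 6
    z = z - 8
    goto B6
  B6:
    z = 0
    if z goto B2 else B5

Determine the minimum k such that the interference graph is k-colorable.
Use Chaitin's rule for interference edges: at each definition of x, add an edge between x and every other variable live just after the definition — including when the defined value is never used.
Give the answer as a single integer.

Answer: 3

Working:
Block summaries:
  B0: def={r,w} ue=∅
  B1: def={h,w} ue=∅
  B2: def={r,z} ue=∅
  B3: def={a,h} ue={z}
  B4: def={z} ue=∅
  B5: def={w,z} ue={w}
  B6: def={z} ue=∅

Live sets:
  live B0: ∅→{w}
  live B1: ∅→{w}
  live B2: {w}→{w,z}
  live B3: {z}→∅
  live B4: ∅→∅
  live B5: {w}→{w}
  live B6: {w}→{w}

Interfere edges:
  a: {z}
  h: {z}
  r: {w,z}
  w: {r,z}
  z: {a,h,r,w}

Colouring:
  lower bound: {r,w,z} mutually conflict ⇒ χ ≥ 3
  assign a→c1 h→c1 r→c1 w→c2 z→c0 — no edge inside a register ⇒ χ ≤ 3
  χ = 3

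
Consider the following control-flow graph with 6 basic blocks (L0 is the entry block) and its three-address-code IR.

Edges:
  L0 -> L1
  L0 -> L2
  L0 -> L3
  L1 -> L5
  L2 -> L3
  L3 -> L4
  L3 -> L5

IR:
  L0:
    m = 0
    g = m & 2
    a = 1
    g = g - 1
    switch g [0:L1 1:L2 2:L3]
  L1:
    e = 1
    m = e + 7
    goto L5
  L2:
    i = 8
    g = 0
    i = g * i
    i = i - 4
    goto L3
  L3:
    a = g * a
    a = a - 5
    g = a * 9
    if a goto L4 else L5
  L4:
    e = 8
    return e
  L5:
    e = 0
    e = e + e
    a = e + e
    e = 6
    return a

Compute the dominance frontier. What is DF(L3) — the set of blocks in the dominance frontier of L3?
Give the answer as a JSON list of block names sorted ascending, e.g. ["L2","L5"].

idom tree: L1←L0 L2←L0 L3←L0 L4←L3 L5←L0
Dom∩ at merges:
  L3: preds {L0,L2}: {L0} ∩ {L0,L2} = {L0}; idom=L0
  L5: preds {L1,L3}: {L0,L1} ∩ {L0,L3} = {L0}; idom=L0

DF walk-up:
  join L3 pred L0: · stop@L0
  join L3 pred L2: L2 stop@L0
  join L5 pred L1: L1 stop@L0
  join L5 pred L3: L3 stop@L0
  L0 → ∅
  L1 → {L5}
  L2 → {L3}
  L3 → {L5}
  L4 → ∅
  L5 → ∅

DF(L3) = ["L5"]

Answer: ["L5"]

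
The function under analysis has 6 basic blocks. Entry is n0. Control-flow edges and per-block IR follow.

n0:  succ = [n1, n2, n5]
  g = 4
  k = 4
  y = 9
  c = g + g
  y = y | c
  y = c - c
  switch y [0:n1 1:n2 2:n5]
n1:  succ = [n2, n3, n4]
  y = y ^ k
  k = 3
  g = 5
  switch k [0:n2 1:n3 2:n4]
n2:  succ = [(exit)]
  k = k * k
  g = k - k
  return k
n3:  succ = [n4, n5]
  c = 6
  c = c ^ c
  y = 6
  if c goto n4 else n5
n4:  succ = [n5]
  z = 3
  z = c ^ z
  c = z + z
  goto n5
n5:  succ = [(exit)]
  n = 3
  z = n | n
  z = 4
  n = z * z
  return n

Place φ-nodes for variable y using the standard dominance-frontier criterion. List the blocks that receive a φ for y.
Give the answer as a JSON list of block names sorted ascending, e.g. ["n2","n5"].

Answer: ["n2", "n4", "n5"]

Derivation:
idom tree: n1←n0 n2←n0 n3←n1 n4←n1 n5←n0
Join-block Dom:
  n2: preds {n0,n1}: {n0} ∩ {n0,n1} = {n0}; idom=n0
  n4: preds {n1,n3}: {n0,n1} ∩ {n0,n1,n3} = {n0,n1}; idom=n1
  n5: preds {n0,n3,n4}: {n0} ∩ {n0,n1,n3} ∩ {n0,n1,n4} = {n0}; idom=n0

DF derivation:
  join n2 pred n0: · stop@n0
  join n2 pred n1: n1 stop@n0
  join n4 pred n1: · stop@n1
  join n4 pred n3: n3 stop@n1
  join n5 pred n0: · stop@n0
  join n5 pred n3: n3→n1 stop@n0
  join n5 pred n4: n4→n1 stop@n0
  n0: DF=∅
  n1: DF={n2,n5}
  n2: DF=∅
  n3: DF={n4,n5}
  n4: DF={n5}
  n5: DF=∅

φ for y: defs {n0,n1,n3}
  DF⁺ = {n2,n4,n5}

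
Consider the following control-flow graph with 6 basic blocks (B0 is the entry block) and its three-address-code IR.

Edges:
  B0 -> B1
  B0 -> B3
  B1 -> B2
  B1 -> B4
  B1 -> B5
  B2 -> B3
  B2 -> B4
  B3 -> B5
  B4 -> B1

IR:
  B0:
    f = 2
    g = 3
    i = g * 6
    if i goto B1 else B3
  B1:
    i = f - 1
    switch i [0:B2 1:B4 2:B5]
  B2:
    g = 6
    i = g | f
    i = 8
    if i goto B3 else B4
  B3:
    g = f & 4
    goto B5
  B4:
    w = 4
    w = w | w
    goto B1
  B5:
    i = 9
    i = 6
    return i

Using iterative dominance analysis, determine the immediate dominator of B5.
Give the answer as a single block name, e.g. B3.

Answer: B0

Derivation:
idom tree: B1←B0 B2←B1 B3←B0 B4←B1 B5←B0
Join-block Dom:
  B1: preds {B0,B4}: {B0} ∩ {B0,B1,B4} = {B0}; idom=B0
  B3: preds {B0,B2}: {B0} ∩ {B0,B1,B2} = {B0}; idom=B0
  B4: preds {B1,B2}: {B0,B1} ∩ {B0,B1,B2} = {B0,B1}; idom=B1
  B5: preds {B1,B3}: {B0,B1} ∩ {B0,B3} = {B0}; idom=B0

idom(B5) = B0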